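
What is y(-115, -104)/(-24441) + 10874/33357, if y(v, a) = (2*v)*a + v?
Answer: -176097317/271759479 ≈ -0.64799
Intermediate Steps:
y(v, a) = v + 2*a*v (y(v, a) = 2*a*v + v = v + 2*a*v)
y(-115, -104)/(-24441) + 10874/33357 = -115*(1 + 2*(-104))/(-24441) + 10874/33357 = -115*(1 - 208)*(-1/24441) + 10874*(1/33357) = -115*(-207)*(-1/24441) + 10874/33357 = 23805*(-1/24441) + 10874/33357 = -7935/8147 + 10874/33357 = -176097317/271759479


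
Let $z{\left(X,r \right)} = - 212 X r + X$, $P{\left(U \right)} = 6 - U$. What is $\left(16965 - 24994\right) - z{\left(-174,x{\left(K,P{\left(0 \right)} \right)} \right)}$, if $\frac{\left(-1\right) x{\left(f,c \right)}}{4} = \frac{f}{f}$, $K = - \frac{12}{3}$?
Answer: $139697$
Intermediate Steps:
$K = -4$ ($K = \left(-12\right) \frac{1}{3} = -4$)
$x{\left(f,c \right)} = -4$ ($x{\left(f,c \right)} = - 4 \frac{f}{f} = \left(-4\right) 1 = -4$)
$z{\left(X,r \right)} = X - 212 X r$ ($z{\left(X,r \right)} = - 212 X r + X = X - 212 X r$)
$\left(16965 - 24994\right) - z{\left(-174,x{\left(K,P{\left(0 \right)} \right)} \right)} = \left(16965 - 24994\right) - - 174 \left(1 - -848\right) = \left(16965 - 24994\right) - - 174 \left(1 + 848\right) = -8029 - \left(-174\right) 849 = -8029 - -147726 = -8029 + 147726 = 139697$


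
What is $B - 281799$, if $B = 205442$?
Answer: $-76357$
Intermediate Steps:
$B - 281799 = 205442 - 281799 = -76357$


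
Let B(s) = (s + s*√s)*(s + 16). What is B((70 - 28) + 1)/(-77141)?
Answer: -2537/77141 - 2537*√43/77141 ≈ -0.24855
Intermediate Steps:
B(s) = (16 + s)*(s + s^(3/2)) (B(s) = (s + s^(3/2))*(16 + s) = (16 + s)*(s + s^(3/2)))
B((70 - 28) + 1)/(-77141) = (((70 - 28) + 1)² + ((70 - 28) + 1)^(5/2) + 16*((70 - 28) + 1) + 16*((70 - 28) + 1)^(3/2))/(-77141) = ((42 + 1)² + (42 + 1)^(5/2) + 16*(42 + 1) + 16*(42 + 1)^(3/2))*(-1/77141) = (43² + 43^(5/2) + 16*43 + 16*43^(3/2))*(-1/77141) = (1849 + 1849*√43 + 688 + 16*(43*√43))*(-1/77141) = (1849 + 1849*√43 + 688 + 688*√43)*(-1/77141) = (2537 + 2537*√43)*(-1/77141) = -2537/77141 - 2537*√43/77141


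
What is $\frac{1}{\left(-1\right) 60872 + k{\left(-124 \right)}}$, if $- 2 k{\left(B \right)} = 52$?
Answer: $- \frac{1}{60898} \approx -1.6421 \cdot 10^{-5}$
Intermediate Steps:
$k{\left(B \right)} = -26$ ($k{\left(B \right)} = \left(- \frac{1}{2}\right) 52 = -26$)
$\frac{1}{\left(-1\right) 60872 + k{\left(-124 \right)}} = \frac{1}{\left(-1\right) 60872 - 26} = \frac{1}{-60872 - 26} = \frac{1}{-60898} = - \frac{1}{60898}$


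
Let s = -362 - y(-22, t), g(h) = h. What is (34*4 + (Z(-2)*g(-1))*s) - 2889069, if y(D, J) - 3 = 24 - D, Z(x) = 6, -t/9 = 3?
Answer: -2886467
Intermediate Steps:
t = -27 (t = -9*3 = -27)
y(D, J) = 27 - D (y(D, J) = 3 + (24 - D) = 27 - D)
s = -411 (s = -362 - (27 - 1*(-22)) = -362 - (27 + 22) = -362 - 1*49 = -362 - 49 = -411)
(34*4 + (Z(-2)*g(-1))*s) - 2889069 = (34*4 + (6*(-1))*(-411)) - 2889069 = (136 - 6*(-411)) - 2889069 = (136 + 2466) - 2889069 = 2602 - 2889069 = -2886467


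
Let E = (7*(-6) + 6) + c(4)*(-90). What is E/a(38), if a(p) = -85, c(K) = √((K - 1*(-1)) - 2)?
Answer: 36/85 + 18*√3/17 ≈ 2.2575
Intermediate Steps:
c(K) = √(-1 + K) (c(K) = √((K + 1) - 2) = √((1 + K) - 2) = √(-1 + K))
E = -36 - 90*√3 (E = (7*(-6) + 6) + √(-1 + 4)*(-90) = (-42 + 6) + √3*(-90) = -36 - 90*√3 ≈ -191.88)
E/a(38) = (-36 - 90*√3)/(-85) = (-36 - 90*√3)*(-1/85) = 36/85 + 18*√3/17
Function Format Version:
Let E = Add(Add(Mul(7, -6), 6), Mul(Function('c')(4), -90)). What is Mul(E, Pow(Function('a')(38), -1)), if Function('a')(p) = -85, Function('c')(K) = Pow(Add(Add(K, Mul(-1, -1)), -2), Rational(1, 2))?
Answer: Add(Rational(36, 85), Mul(Rational(18, 17), Pow(3, Rational(1, 2)))) ≈ 2.2575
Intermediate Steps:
Function('c')(K) = Pow(Add(-1, K), Rational(1, 2)) (Function('c')(K) = Pow(Add(Add(K, 1), -2), Rational(1, 2)) = Pow(Add(Add(1, K), -2), Rational(1, 2)) = Pow(Add(-1, K), Rational(1, 2)))
E = Add(-36, Mul(-90, Pow(3, Rational(1, 2)))) (E = Add(Add(Mul(7, -6), 6), Mul(Pow(Add(-1, 4), Rational(1, 2)), -90)) = Add(Add(-42, 6), Mul(Pow(3, Rational(1, 2)), -90)) = Add(-36, Mul(-90, Pow(3, Rational(1, 2)))) ≈ -191.88)
Mul(E, Pow(Function('a')(38), -1)) = Mul(Add(-36, Mul(-90, Pow(3, Rational(1, 2)))), Pow(-85, -1)) = Mul(Add(-36, Mul(-90, Pow(3, Rational(1, 2)))), Rational(-1, 85)) = Add(Rational(36, 85), Mul(Rational(18, 17), Pow(3, Rational(1, 2))))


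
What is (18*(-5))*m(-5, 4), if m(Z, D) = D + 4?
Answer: -720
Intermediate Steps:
m(Z, D) = 4 + D
(18*(-5))*m(-5, 4) = (18*(-5))*(4 + 4) = -90*8 = -720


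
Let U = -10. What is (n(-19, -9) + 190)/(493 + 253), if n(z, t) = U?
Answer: 90/373 ≈ 0.24129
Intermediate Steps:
n(z, t) = -10
(n(-19, -9) + 190)/(493 + 253) = (-10 + 190)/(493 + 253) = 180/746 = 180*(1/746) = 90/373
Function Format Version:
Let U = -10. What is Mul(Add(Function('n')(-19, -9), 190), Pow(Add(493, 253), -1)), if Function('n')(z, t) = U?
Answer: Rational(90, 373) ≈ 0.24129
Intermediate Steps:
Function('n')(z, t) = -10
Mul(Add(Function('n')(-19, -9), 190), Pow(Add(493, 253), -1)) = Mul(Add(-10, 190), Pow(Add(493, 253), -1)) = Mul(180, Pow(746, -1)) = Mul(180, Rational(1, 746)) = Rational(90, 373)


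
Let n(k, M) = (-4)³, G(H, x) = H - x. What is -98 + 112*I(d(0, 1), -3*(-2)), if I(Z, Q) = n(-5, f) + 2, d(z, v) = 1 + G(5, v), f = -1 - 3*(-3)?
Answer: -7042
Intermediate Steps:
f = 8 (f = -1 + 9 = 8)
n(k, M) = -64
d(z, v) = 6 - v (d(z, v) = 1 + (5 - v) = 6 - v)
I(Z, Q) = -62 (I(Z, Q) = -64 + 2 = -62)
-98 + 112*I(d(0, 1), -3*(-2)) = -98 + 112*(-62) = -98 - 6944 = -7042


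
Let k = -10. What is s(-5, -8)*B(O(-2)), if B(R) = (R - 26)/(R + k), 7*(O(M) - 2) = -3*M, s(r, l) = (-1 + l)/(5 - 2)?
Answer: -243/25 ≈ -9.7200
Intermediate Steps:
s(r, l) = -1/3 + l/3 (s(r, l) = (-1 + l)/3 = (-1 + l)*(1/3) = -1/3 + l/3)
O(M) = 2 - 3*M/7 (O(M) = 2 + (-3*M)/7 = 2 - 3*M/7)
B(R) = (-26 + R)/(-10 + R) (B(R) = (R - 26)/(R - 10) = (-26 + R)/(-10 + R))
s(-5, -8)*B(O(-2)) = (-1/3 + (1/3)*(-8))*((-26 + (2 - 3/7*(-2)))/(-10 + (2 - 3/7*(-2)))) = (-1/3 - 8/3)*((-26 + (2 + 6/7))/(-10 + (2 + 6/7))) = -3*(-26 + 20/7)/(-10 + 20/7) = -3*(-162)/((-50/7)*7) = -(-21)*(-162)/(50*7) = -3*81/25 = -243/25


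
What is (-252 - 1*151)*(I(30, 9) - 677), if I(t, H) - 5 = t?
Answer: 258726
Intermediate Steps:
I(t, H) = 5 + t
(-252 - 1*151)*(I(30, 9) - 677) = (-252 - 1*151)*((5 + 30) - 677) = (-252 - 151)*(35 - 677) = -403*(-642) = 258726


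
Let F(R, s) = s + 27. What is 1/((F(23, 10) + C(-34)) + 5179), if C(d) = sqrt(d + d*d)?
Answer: 2608/13602767 - sqrt(1122)/27205534 ≈ 0.00019049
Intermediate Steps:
F(R, s) = 27 + s
C(d) = sqrt(d + d**2)
1/((F(23, 10) + C(-34)) + 5179) = 1/(((27 + 10) + sqrt(-34*(1 - 34))) + 5179) = 1/((37 + sqrt(-34*(-33))) + 5179) = 1/((37 + sqrt(1122)) + 5179) = 1/(5216 + sqrt(1122))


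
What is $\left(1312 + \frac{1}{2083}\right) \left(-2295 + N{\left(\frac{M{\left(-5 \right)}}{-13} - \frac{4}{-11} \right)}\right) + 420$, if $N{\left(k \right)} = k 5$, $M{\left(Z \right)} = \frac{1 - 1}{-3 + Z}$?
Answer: $- \frac{68927703365}{22913} \approx -3.0082 \cdot 10^{6}$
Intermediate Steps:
$M{\left(Z \right)} = 0$ ($M{\left(Z \right)} = \frac{0}{-3 + Z} = 0$)
$N{\left(k \right)} = 5 k$
$\left(1312 + \frac{1}{2083}\right) \left(-2295 + N{\left(\frac{M{\left(-5 \right)}}{-13} - \frac{4}{-11} \right)}\right) + 420 = \left(1312 + \frac{1}{2083}\right) \left(-2295 + 5 \left(\frac{0}{-13} - \frac{4}{-11}\right)\right) + 420 = \left(1312 + \frac{1}{2083}\right) \left(-2295 + 5 \left(0 \left(- \frac{1}{13}\right) - - \frac{4}{11}\right)\right) + 420 = \frac{2732897 \left(-2295 + 5 \left(0 + \frac{4}{11}\right)\right)}{2083} + 420 = \frac{2732897 \left(-2295 + 5 \cdot \frac{4}{11}\right)}{2083} + 420 = \frac{2732897 \left(-2295 + \frac{20}{11}\right)}{2083} + 420 = \frac{2732897}{2083} \left(- \frac{25225}{11}\right) + 420 = - \frac{68937326825}{22913} + 420 = - \frac{68927703365}{22913}$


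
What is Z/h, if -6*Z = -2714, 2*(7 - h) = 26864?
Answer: -1357/40275 ≈ -0.033693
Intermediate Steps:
h = -13425 (h = 7 - ½*26864 = 7 - 13432 = -13425)
Z = 1357/3 (Z = -⅙*(-2714) = 1357/3 ≈ 452.33)
Z/h = (1357/3)/(-13425) = (1357/3)*(-1/13425) = -1357/40275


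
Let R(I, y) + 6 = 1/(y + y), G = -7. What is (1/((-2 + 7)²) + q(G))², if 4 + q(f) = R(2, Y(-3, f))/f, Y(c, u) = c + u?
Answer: 4695889/490000 ≈ 9.5835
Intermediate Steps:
R(I, y) = -6 + 1/(2*y) (R(I, y) = -6 + 1/(y + y) = -6 + 1/(2*y))
q(f) = -4 + (-6 + 1/(2*(-3 + f)))/f
(1/((-2 + 7)²) + q(G))² = (1/((-2 + 7)²) + (½)*(37 - 8*(-7)² + 12*(-7))/(-7*(-3 - 7)))² = (1/(5²) + (½)*(-⅐)*(37 - 8*49 - 84)/(-10))² = (1/25 + (½)*(-⅐)*(-⅒)*(37 - 392 - 84))² = (1/25 + (½)*(-⅐)*(-⅒)*(-439))² = (1/25 - 439/140)² = (-2167/700)² = 4695889/490000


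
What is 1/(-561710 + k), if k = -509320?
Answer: -1/1071030 ≈ -9.3368e-7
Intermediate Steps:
1/(-561710 + k) = 1/(-561710 - 509320) = 1/(-1071030) = -1/1071030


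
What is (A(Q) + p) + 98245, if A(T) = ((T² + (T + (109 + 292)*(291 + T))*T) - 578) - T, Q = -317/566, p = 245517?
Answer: 89044797391/320356 ≈ 2.7796e+5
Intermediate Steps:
Q = -317/566 (Q = -317*1/566 = -317/566 ≈ -0.56007)
A(T) = -578 + T² - T + T*(116691 + 402*T) (A(T) = ((T² + (T + 401*(291 + T))*T) - 578) - T = ((T² + (T + (116691 + 401*T))*T) - 578) - T = ((T² + (116691 + 402*T)*T) - 578) - T = ((T² + T*(116691 + 402*T)) - 578) - T = (-578 + T² + T*(116691 + 402*T)) - T = -578 + T² - T + T*(116691 + 402*T))
(A(Q) + p) + 98245 = ((-578 + 403*(-317/566)² + 116690*(-317/566)) + 245517) + 98245 = ((-578 + 403*(100489/320356) - 18495365/283) + 245517) + 98245 = ((-578 + 40497067/320356 - 18495365/283) + 245517) + 98245 = (-21081421881/320356 + 245517) + 98245 = 57571422171/320356 + 98245 = 89044797391/320356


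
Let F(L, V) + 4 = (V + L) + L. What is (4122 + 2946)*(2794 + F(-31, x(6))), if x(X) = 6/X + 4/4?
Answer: 19295640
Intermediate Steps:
x(X) = 1 + 6/X (x(X) = 6/X + 4*(1/4) = 6/X + 1 = 1 + 6/X)
F(L, V) = -4 + V + 2*L (F(L, V) = -4 + ((V + L) + L) = -4 + ((L + V) + L) = -4 + (V + 2*L) = -4 + V + 2*L)
(4122 + 2946)*(2794 + F(-31, x(6))) = (4122 + 2946)*(2794 + (-4 + (6 + 6)/6 + 2*(-31))) = 7068*(2794 + (-4 + (1/6)*12 - 62)) = 7068*(2794 + (-4 + 2 - 62)) = 7068*(2794 - 64) = 7068*2730 = 19295640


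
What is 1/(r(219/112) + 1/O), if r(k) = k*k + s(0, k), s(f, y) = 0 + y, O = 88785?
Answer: 1113719040/6435948409 ≈ 0.17305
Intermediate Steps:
s(f, y) = y
r(k) = k + k² (r(k) = k*k + k = k² + k = k + k²)
1/(r(219/112) + 1/O) = 1/((219/112)*(1 + 219/112) + 1/88785) = 1/((219*(1/112))*(1 + 219*(1/112)) + 1/88785) = 1/(219*(1 + 219/112)/112 + 1/88785) = 1/((219/112)*(331/112) + 1/88785) = 1/(72489/12544 + 1/88785) = 1/(6435948409/1113719040) = 1113719040/6435948409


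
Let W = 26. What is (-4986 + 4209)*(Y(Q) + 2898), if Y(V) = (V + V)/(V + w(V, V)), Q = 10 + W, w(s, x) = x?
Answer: -2252523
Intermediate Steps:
Q = 36 (Q = 10 + 26 = 36)
Y(V) = 1 (Y(V) = (V + V)/(V + V) = (2*V)/((2*V)) = (2*V)*(1/(2*V)) = 1)
(-4986 + 4209)*(Y(Q) + 2898) = (-4986 + 4209)*(1 + 2898) = -777*2899 = -2252523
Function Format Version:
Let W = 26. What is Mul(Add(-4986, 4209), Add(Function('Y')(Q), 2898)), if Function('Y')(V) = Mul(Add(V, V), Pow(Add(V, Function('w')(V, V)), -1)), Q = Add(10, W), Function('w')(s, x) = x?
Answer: -2252523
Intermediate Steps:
Q = 36 (Q = Add(10, 26) = 36)
Function('Y')(V) = 1 (Function('Y')(V) = Mul(Add(V, V), Pow(Add(V, V), -1)) = Mul(Mul(2, V), Pow(Mul(2, V), -1)) = Mul(Mul(2, V), Mul(Rational(1, 2), Pow(V, -1))) = 1)
Mul(Add(-4986, 4209), Add(Function('Y')(Q), 2898)) = Mul(Add(-4986, 4209), Add(1, 2898)) = Mul(-777, 2899) = -2252523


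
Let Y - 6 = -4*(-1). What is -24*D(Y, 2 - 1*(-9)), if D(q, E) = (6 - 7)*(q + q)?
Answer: 480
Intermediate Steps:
Y = 10 (Y = 6 - 4*(-1) = 6 + 4 = 10)
D(q, E) = -2*q
-24*D(Y, 2 - 1*(-9)) = -(-48)*10 = -24*(-20) = 480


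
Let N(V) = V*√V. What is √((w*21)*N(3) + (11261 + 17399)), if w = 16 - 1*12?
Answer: 2*√(7165 + 63*√3) ≈ 170.58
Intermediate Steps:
N(V) = V^(3/2)
w = 4 (w = 16 - 12 = 4)
√((w*21)*N(3) + (11261 + 17399)) = √((4*21)*3^(3/2) + (11261 + 17399)) = √(84*(3*√3) + 28660) = √(252*√3 + 28660) = √(28660 + 252*√3)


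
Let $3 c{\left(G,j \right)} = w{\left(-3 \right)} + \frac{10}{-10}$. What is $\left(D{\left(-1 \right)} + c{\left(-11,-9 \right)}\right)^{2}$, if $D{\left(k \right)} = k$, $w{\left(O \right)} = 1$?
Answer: $1$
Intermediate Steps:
$c{\left(G,j \right)} = 0$ ($c{\left(G,j \right)} = \frac{1 + \frac{10}{-10}}{3} = \frac{1 + 10 \left(- \frac{1}{10}\right)}{3} = \frac{1 - 1}{3} = \frac{1}{3} \cdot 0 = 0$)
$\left(D{\left(-1 \right)} + c{\left(-11,-9 \right)}\right)^{2} = \left(-1 + 0\right)^{2} = \left(-1\right)^{2} = 1$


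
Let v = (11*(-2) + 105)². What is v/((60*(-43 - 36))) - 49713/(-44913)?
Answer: -24588679/70962540 ≈ -0.34650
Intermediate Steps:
v = 6889 (v = (-22 + 105)² = 83² = 6889)
v/((60*(-43 - 36))) - 49713/(-44913) = 6889/((60*(-43 - 36))) - 49713/(-44913) = 6889/((60*(-79))) - 49713*(-1/44913) = 6889/(-4740) + 16571/14971 = 6889*(-1/4740) + 16571/14971 = -6889/4740 + 16571/14971 = -24588679/70962540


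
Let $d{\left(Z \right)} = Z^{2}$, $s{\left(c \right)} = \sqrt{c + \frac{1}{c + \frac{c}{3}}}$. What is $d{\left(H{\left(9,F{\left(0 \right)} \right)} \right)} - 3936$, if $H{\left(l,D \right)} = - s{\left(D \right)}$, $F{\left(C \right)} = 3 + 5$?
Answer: $- \frac{125693}{32} \approx -3927.9$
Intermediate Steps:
$F{\left(C \right)} = 8$
$s{\left(c \right)} = \sqrt{c + \frac{3}{4 c}}$ ($s{\left(c \right)} = \sqrt{c + \frac{1}{c + c \frac{1}{3}}} = \sqrt{c + \frac{1}{c + \frac{c}{3}}} = \sqrt{c + \frac{1}{\frac{4}{3} c}} = \sqrt{c + \frac{3}{4 c}}$)
$H{\left(l,D \right)} = - \frac{\sqrt{\frac{3}{D} + 4 D}}{2}$
$d{\left(H{\left(9,F{\left(0 \right)} \right)} \right)} - 3936 = \left(- \frac{\sqrt{\frac{3}{8} + 4 \cdot 8}}{2}\right)^{2} - 3936 = \left(- \frac{\sqrt{3 \cdot \frac{1}{8} + 32}}{2}\right)^{2} - 3936 = \left(- \frac{\sqrt{\frac{3}{8} + 32}}{2}\right)^{2} - 3936 = \left(- \frac{\sqrt{\frac{259}{8}}}{2}\right)^{2} - 3936 = \left(- \frac{\frac{1}{4} \sqrt{518}}{2}\right)^{2} - 3936 = \left(- \frac{\sqrt{518}}{8}\right)^{2} - 3936 = \frac{259}{32} - 3936 = - \frac{125693}{32}$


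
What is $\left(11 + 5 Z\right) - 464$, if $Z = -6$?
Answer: $-483$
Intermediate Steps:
$\left(11 + 5 Z\right) - 464 = \left(11 + 5 \left(-6\right)\right) - 464 = \left(11 - 30\right) - 464 = -19 - 464 = -483$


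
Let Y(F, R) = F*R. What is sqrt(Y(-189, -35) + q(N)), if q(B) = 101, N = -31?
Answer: 2*sqrt(1679) ≈ 81.951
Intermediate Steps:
sqrt(Y(-189, -35) + q(N)) = sqrt(-189*(-35) + 101) = sqrt(6615 + 101) = sqrt(6716) = 2*sqrt(1679)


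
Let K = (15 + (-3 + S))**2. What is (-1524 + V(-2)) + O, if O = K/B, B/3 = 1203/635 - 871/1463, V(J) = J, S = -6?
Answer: -457646861/301726 ≈ -1516.8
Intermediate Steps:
B = 3620712/929005 (B = 3*(1203/635 - 871/1463) = 3*(1206904/929005) = 3620712/929005 ≈ 3.8974)
K = 36 (K = (15 + (-3 - 6))**2 = (15 - 9)**2 = 6**2 = 36)
O = 2787015/301726 (O = 36/(3620712/929005) = 36*(929005/3620712) = 2787015/301726 ≈ 9.2369)
(-1524 + V(-2)) + O = (-1524 - 2) + 2787015/301726 = -1526 + 2787015/301726 = -457646861/301726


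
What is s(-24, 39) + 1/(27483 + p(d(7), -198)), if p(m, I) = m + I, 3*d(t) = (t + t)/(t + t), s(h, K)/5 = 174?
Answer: 71214723/81856 ≈ 870.00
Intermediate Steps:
s(h, K) = 870 (s(h, K) = 5*174 = 870)
d(t) = ⅓ (d(t) = ((t + t)/(t + t))/3 = ((2*t)/((2*t)))/3 = ((2*t)*(1/(2*t)))/3 = (⅓)*1 = ⅓)
p(m, I) = I + m
s(-24, 39) + 1/(27483 + p(d(7), -198)) = 870 + 1/(27483 + (-198 + ⅓)) = 870 + 1/(27483 - 593/3) = 870 + 1/(81856/3) = 870 + 3/81856 = 71214723/81856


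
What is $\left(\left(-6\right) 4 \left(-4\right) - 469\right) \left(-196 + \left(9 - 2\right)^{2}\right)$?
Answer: $54831$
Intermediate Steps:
$\left(\left(-6\right) 4 \left(-4\right) - 469\right) \left(-196 + \left(9 - 2\right)^{2}\right) = \left(\left(-24\right) \left(-4\right) - 469\right) \left(-196 + 7^{2}\right) = \left(96 - 469\right) \left(-196 + 49\right) = \left(-373\right) \left(-147\right) = 54831$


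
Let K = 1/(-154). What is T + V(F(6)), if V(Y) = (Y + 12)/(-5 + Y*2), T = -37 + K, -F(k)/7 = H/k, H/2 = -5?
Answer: -27501/770 ≈ -35.716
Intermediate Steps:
H = -10 (H = 2*(-5) = -10)
K = -1/154 ≈ -0.0064935
F(k) = 70/k (F(k) = -(-70)/k = 70/k)
T = -5699/154 (T = -37 - 1/154 = -5699/154 ≈ -37.006)
V(Y) = (12 + Y)/(-5 + 2*Y)
T + V(F(6)) = -5699/154 + (12 + 70/6)/(-5 + 2*(70/6)) = -5699/154 + (12 + 70*(1/6))/(-5 + 2*(70*(1/6))) = -5699/154 + (12 + 35/3)/(-5 + 2*(35/3)) = -5699/154 + (71/3)/(-5 + 70/3) = -5699/154 + (71/3)/(55/3) = -5699/154 + (3/55)*(71/3) = -5699/154 + 71/55 = -27501/770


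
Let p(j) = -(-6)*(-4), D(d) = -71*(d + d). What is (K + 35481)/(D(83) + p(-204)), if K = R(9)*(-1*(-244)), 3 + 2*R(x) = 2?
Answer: -35359/11810 ≈ -2.9940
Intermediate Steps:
R(x) = -1/2 (R(x) = -3/2 + (1/2)*2 = -3/2 + 1 = -1/2)
D(d) = -142*d
p(j) = -24 (p(j) = -3*8 = -24)
K = -122 (K = -(-1)*(-244)/2 = -1/2*244 = -122)
(K + 35481)/(D(83) + p(-204)) = (-122 + 35481)/(-142*83 - 24) = 35359/(-11786 - 24) = 35359/(-11810) = 35359*(-1/11810) = -35359/11810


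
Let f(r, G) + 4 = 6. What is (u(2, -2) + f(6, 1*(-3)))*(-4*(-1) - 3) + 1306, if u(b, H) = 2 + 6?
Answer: 1316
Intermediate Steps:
u(b, H) = 8
f(r, G) = 2 (f(r, G) = -4 + 6 = 2)
(u(2, -2) + f(6, 1*(-3)))*(-4*(-1) - 3) + 1306 = (8 + 2)*(-4*(-1) - 3) + 1306 = 10*(4 - 3) + 1306 = 10*1 + 1306 = 10 + 1306 = 1316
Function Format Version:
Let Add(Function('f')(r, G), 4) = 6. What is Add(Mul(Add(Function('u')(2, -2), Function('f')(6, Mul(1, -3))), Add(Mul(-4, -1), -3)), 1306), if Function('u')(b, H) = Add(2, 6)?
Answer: 1316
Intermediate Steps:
Function('u')(b, H) = 8
Function('f')(r, G) = 2 (Function('f')(r, G) = Add(-4, 6) = 2)
Add(Mul(Add(Function('u')(2, -2), Function('f')(6, Mul(1, -3))), Add(Mul(-4, -1), -3)), 1306) = Add(Mul(Add(8, 2), Add(Mul(-4, -1), -3)), 1306) = Add(Mul(10, Add(4, -3)), 1306) = Add(Mul(10, 1), 1306) = Add(10, 1306) = 1316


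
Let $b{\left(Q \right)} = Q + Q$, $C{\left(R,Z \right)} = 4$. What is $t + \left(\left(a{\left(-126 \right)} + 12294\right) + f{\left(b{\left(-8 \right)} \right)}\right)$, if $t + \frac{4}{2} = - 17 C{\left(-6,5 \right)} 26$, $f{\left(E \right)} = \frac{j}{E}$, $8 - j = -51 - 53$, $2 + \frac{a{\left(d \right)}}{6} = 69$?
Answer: $10919$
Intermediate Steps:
$a{\left(d \right)} = 402$ ($a{\left(d \right)} = -12 + 6 \cdot 69 = -12 + 414 = 402$)
$j = 112$ ($j = 8 - \left(-51 - 53\right) = 8 - -104 = 8 + 104 = 112$)
$b{\left(Q \right)} = 2 Q$
$f{\left(E \right)} = \frac{112}{E}$
$t = -1770$ ($t = -2 + \left(-17\right) 4 \cdot 26 = -2 - 1768 = -1770$)
$t + \left(\left(a{\left(-126 \right)} + 12294\right) + f{\left(b{\left(-8 \right)} \right)}\right) = -1770 + \left(\left(402 + 12294\right) + \frac{112}{2 \left(-8\right)}\right) = -1770 + \left(12696 + \frac{112}{-16}\right) = -1770 + \left(12696 + 112 \left(- \frac{1}{16}\right)\right) = -1770 + \left(12696 - 7\right) = -1770 + 12689 = 10919$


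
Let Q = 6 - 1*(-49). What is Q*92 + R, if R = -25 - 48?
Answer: 4987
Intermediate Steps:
Q = 55 (Q = 6 + 49 = 55)
R = -73
Q*92 + R = 55*92 - 73 = 5060 - 73 = 4987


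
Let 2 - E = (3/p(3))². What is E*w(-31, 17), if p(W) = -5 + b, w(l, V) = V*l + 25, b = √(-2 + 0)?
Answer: -1004 + 4518/(5 - I*√2)² ≈ -861.46 + 87.646*I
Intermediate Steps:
b = I*√2 (b = √(-2) = I*√2 ≈ 1.4142*I)
w(l, V) = 25 + V*l
p(W) = -5 + I*√2
E = 2 - 9/(-5 + I*√2)² (E = 2 - (3/(-5 + I*√2))² = 2 - 9/(-5 + I*√2)² ≈ 1.716 - 0.17459*I)
E*w(-31, 17) = ((20*√2 + 37*I)/(10*√2 + 23*I))*(25 + 17*(-31)) = ((20*√2 + 37*I)/(10*√2 + 23*I))*(25 - 527) = ((20*√2 + 37*I)/(10*√2 + 23*I))*(-502) = -502*(20*√2 + 37*I)/(10*√2 + 23*I)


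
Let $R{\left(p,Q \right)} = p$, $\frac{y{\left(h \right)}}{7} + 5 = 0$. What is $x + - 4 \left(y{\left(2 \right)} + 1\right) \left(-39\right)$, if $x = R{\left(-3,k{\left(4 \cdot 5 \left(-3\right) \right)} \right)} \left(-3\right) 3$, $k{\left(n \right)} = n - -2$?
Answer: $-5277$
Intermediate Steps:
$y{\left(h \right)} = -35$ ($y{\left(h \right)} = -35 + 7 \cdot 0 = -35 + 0 = -35$)
$k{\left(n \right)} = 2 + n$ ($k{\left(n \right)} = n + 2 = 2 + n$)
$x = 27$ ($x = \left(-3\right) \left(-3\right) 3 = 9 \cdot 3 = 27$)
$x + - 4 \left(y{\left(2 \right)} + 1\right) \left(-39\right) = 27 + - 4 \left(-35 + 1\right) \left(-39\right) = 27 + \left(-4\right) \left(-34\right) \left(-39\right) = 27 + 136 \left(-39\right) = 27 - 5304 = -5277$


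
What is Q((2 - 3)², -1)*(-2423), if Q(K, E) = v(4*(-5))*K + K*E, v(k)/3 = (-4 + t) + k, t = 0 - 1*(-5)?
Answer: 140534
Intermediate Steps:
t = 5 (t = 0 + 5 = 5)
v(k) = 3 + 3*k (v(k) = 3*((-4 + 5) + k) = 3*(1 + k) = 3 + 3*k)
Q(K, E) = -57*K + E*K (Q(K, E) = (3 + 3*(4*(-5)))*K + K*E = (3 + 3*(-20))*K + E*K = (3 - 60)*K + E*K = -57*K + E*K)
Q((2 - 3)², -1)*(-2423) = ((2 - 3)²*(-57 - 1))*(-2423) = ((-1)²*(-58))*(-2423) = (1*(-58))*(-2423) = -58*(-2423) = 140534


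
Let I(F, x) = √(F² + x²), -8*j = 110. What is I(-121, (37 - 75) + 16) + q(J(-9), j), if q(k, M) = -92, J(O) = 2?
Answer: -92 + 55*√5 ≈ 30.984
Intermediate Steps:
j = -55/4 (j = -⅛*110 = -55/4 ≈ -13.750)
I(-121, (37 - 75) + 16) + q(J(-9), j) = √((-121)² + ((37 - 75) + 16)²) - 92 = √(14641 + (-38 + 16)²) - 92 = √(14641 + (-22)²) - 92 = √(14641 + 484) - 92 = √15125 - 92 = 55*√5 - 92 = -92 + 55*√5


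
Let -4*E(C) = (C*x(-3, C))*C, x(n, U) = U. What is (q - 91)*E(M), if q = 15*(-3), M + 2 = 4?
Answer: 272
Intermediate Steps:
M = 2 (M = -2 + 4 = 2)
E(C) = -C**3/4 (E(C) = -C*C*C/4 = -C**2*C/4 = -C**3/4)
q = -45
(q - 91)*E(M) = (-45 - 91)*(-1/4*2**3) = -(-34)*8 = -136*(-2) = 272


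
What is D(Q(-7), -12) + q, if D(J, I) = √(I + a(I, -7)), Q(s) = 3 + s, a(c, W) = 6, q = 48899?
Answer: 48899 + I*√6 ≈ 48899.0 + 2.4495*I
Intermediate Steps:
D(J, I) = √(6 + I) (D(J, I) = √(I + 6) = √(6 + I))
D(Q(-7), -12) + q = √(6 - 12) + 48899 = √(-6) + 48899 = I*√6 + 48899 = 48899 + I*√6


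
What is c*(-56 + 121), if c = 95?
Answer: 6175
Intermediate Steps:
c*(-56 + 121) = 95*(-56 + 121) = 95*65 = 6175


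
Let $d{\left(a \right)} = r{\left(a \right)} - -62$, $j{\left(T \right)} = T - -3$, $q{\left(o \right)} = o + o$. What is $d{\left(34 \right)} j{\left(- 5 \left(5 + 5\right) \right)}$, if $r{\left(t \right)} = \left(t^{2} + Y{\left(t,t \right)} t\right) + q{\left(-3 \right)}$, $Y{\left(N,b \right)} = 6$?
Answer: $-66552$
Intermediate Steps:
$q{\left(o \right)} = 2 o$
$j{\left(T \right)} = 3 + T$ ($j{\left(T \right)} = T + 3 = 3 + T$)
$r{\left(t \right)} = -6 + t^{2} + 6 t$ ($r{\left(t \right)} = \left(t^{2} + 6 t\right) + 2 \left(-3\right) = \left(t^{2} + 6 t\right) - 6 = -6 + t^{2} + 6 t$)
$d{\left(a \right)} = 56 + a^{2} + 6 a$ ($d{\left(a \right)} = \left(-6 + a^{2} + 6 a\right) - -62 = \left(-6 + a^{2} + 6 a\right) + 62 = 56 + a^{2} + 6 a$)
$d{\left(34 \right)} j{\left(- 5 \left(5 + 5\right) \right)} = \left(56 + 34^{2} + 6 \cdot 34\right) \left(3 - 5 \left(5 + 5\right)\right) = \left(56 + 1156 + 204\right) \left(3 - 50\right) = 1416 \left(3 - 50\right) = 1416 \left(-47\right) = -66552$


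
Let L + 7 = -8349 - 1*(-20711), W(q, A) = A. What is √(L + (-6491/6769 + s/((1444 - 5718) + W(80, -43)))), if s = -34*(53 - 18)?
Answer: 13*√62423074057272726/29221773 ≈ 111.15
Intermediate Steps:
s = -1190 (s = -34*35 = -1190)
L = 12355 (L = -7 + (-8349 - 1*(-20711)) = -7 + (-8349 + 20711) = -7 + 12362 = 12355)
√(L + (-6491/6769 + s/((1444 - 5718) + W(80, -43)))) = √(12355 + (-6491/6769 - 1190/((1444 - 5718) - 43))) = √(12355 + (-6491*1/6769 - 1190/(-4274 - 43))) = √(12355 + (-6491/6769 - 1190/(-4317))) = √(12355 + (-6491/6769 - 1190*(-1/4317))) = √(12355 + (-6491/6769 + 1190/4317)) = √(12355 - 19966537/29221773) = √(361015038878/29221773) = 13*√62423074057272726/29221773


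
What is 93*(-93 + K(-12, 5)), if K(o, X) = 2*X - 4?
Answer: -8091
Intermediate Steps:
K(o, X) = -4 + 2*X
93*(-93 + K(-12, 5)) = 93*(-93 + (-4 + 2*5)) = 93*(-93 + (-4 + 10)) = 93*(-93 + 6) = 93*(-87) = -8091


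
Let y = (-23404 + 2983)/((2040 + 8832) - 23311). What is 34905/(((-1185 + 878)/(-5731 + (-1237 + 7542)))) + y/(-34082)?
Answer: -8493957330818307/130151421386 ≈ -65262.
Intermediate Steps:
y = 20421/12439 (y = -20421/(10872 - 23311) = -20421/(-12439) = -20421*(-1/12439) = 20421/12439 ≈ 1.6417)
34905/(((-1185 + 878)/(-5731 + (-1237 + 7542)))) + y/(-34082) = 34905/(((-1185 + 878)/(-5731 + (-1237 + 7542)))) + (20421/12439)/(-34082) = 34905/((-307/(-5731 + 6305))) + (20421/12439)*(-1/34082) = 34905/((-307/574)) - 20421/423945998 = 34905/((-307*1/574)) - 20421/423945998 = 34905/(-307/574) - 20421/423945998 = 34905*(-574/307) - 20421/423945998 = -20035470/307 - 20421/423945998 = -8493957330818307/130151421386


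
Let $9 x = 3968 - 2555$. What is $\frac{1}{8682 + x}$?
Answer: $\frac{1}{8839} \approx 0.00011313$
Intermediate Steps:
$x = 157$ ($x = \frac{3968 - 2555}{9} = \frac{1}{9} \cdot 1413 = 157$)
$\frac{1}{8682 + x} = \frac{1}{8682 + 157} = \frac{1}{8839}$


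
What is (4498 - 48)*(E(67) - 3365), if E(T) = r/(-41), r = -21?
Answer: -613850800/41 ≈ -1.4972e+7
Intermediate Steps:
E(T) = 21/41 (E(T) = -21/(-41) = -21*(-1/41) = 21/41)
(4498 - 48)*(E(67) - 3365) = (4498 - 48)*(21/41 - 3365) = 4450*(-137944/41) = -613850800/41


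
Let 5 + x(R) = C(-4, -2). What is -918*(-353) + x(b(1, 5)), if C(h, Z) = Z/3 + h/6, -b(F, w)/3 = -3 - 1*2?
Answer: 972143/3 ≈ 3.2405e+5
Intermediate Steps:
b(F, w) = 15 (b(F, w) = -3*(-3 - 1*2) = -3*(-3 - 2) = -3*(-5) = 15)
C(h, Z) = Z/3 + h/6 (C(h, Z) = Z*(⅓) + h*(⅙) = Z/3 + h/6)
x(R) = -19/3 (x(R) = -5 + ((⅓)*(-2) + (⅙)*(-4)) = -5 + (-⅔ - ⅔) = -5 - 4/3 = -19/3)
-918*(-353) + x(b(1, 5)) = -918*(-353) - 19/3 = 324054 - 19/3 = 972143/3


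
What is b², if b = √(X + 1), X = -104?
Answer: -103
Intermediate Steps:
b = I*√103 (b = √(-104 + 1) = √(-103) = I*√103 ≈ 10.149*I)
b² = (I*√103)² = -103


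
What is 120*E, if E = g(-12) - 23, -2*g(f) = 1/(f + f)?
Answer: -5515/2 ≈ -2757.5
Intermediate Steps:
g(f) = -1/(4*f) (g(f) = -1/(2*(f + f)) = -1/(2*f)/2 = -1/(4*f))
E = -1103/48 (E = -¼/(-12) - 23 = -¼*(-1/12) - 23 = 1/48 - 23 = -1103/48 ≈ -22.979)
120*E = 120*(-1103/48) = -5515/2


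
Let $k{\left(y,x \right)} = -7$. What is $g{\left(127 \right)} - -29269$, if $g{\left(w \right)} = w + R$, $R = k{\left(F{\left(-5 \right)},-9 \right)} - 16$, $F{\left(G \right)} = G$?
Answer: $29373$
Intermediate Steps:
$R = -23$ ($R = -7 - 16 = -23$)
$g{\left(w \right)} = -23 + w$ ($g{\left(w \right)} = w - 23 = -23 + w$)
$g{\left(127 \right)} - -29269 = \left(-23 + 127\right) - -29269 = 104 + 29269 = 29373$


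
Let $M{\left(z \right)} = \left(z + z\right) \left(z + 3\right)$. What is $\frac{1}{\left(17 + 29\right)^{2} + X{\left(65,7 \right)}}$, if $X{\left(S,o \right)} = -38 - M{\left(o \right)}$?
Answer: $\frac{1}{1938} \approx 0.000516$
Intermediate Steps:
$M{\left(z \right)} = 2 z \left(3 + z\right)$
$X{\left(S,o \right)} = -38 - 2 o \left(3 + o\right)$
$\frac{1}{\left(17 + 29\right)^{2} + X{\left(65,7 \right)}} = \frac{1}{\left(17 + 29\right)^{2} - \left(38 + 14 \left(3 + 7\right)\right)} = \frac{1}{46^{2} - \left(38 + 14 \cdot 10\right)} = \frac{1}{2116 - 178} = \frac{1}{1938}$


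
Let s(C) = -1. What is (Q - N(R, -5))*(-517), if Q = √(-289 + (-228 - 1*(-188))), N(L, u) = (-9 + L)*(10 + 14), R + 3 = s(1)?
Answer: -161304 - 517*I*√329 ≈ -1.613e+5 - 9377.5*I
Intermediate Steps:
R = -4 (R = -3 - 1 = -4)
N(L, u) = -216 + 24*L (N(L, u) = (-9 + L)*24 = -216 + 24*L)
Q = I*√329 (Q = √(-289 + (-228 + 188)) = √(-289 - 40) = √(-329) = I*√329 ≈ 18.138*I)
(Q - N(R, -5))*(-517) = (I*√329 - (-216 + 24*(-4)))*(-517) = (I*√329 - (-216 - 96))*(-517) = (I*√329 - 1*(-312))*(-517) = (I*√329 + 312)*(-517) = (312 + I*√329)*(-517) = -161304 - 517*I*√329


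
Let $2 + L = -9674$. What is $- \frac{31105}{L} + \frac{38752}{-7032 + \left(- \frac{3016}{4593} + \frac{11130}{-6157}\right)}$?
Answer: $- \frac{2207994572165491}{962415250060892} \approx -2.2942$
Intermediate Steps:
$L = -9676$ ($L = -2 - 9674 = -9676$)
$- \frac{31105}{L} + \frac{38752}{-7032 + \left(- \frac{3016}{4593} + \frac{11130}{-6157}\right)} = - \frac{31105}{-9676} + \frac{38752}{-7032 + \left(- \frac{3016}{4593} + \frac{11130}{-6157}\right)} = \left(-31105\right) \left(- \frac{1}{9676}\right) + \frac{38752}{-7032 + \left(\left(-3016\right) \frac{1}{4593} + 11130 \left(- \frac{1}{6157}\right)\right)} = \frac{31105}{9676} + \frac{38752}{-7032 - \frac{69689602}{28279101}} = \frac{31105}{9676} + \frac{38752}{- \frac{198928327834}{28279101}} = \frac{31105}{9676} + 38752 \left(- \frac{28279101}{198928327834}\right) = \frac{31105}{9676} - \frac{547935860976}{99464163917} = - \frac{2207994572165491}{962415250060892}$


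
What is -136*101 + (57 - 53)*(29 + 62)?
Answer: -13372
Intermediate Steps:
-136*101 + (57 - 53)*(29 + 62) = -13736 + 4*91 = -13736 + 364 = -13372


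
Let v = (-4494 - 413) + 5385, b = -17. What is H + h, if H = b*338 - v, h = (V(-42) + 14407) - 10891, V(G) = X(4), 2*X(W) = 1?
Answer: -5415/2 ≈ -2707.5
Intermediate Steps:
X(W) = ½ (X(W) = (½)*1 = ½)
V(G) = ½
h = 7033/2 (h = (½ + 14407) - 10891 = 28815/2 - 10891 = 7033/2 ≈ 3516.5)
v = 478 (v = -4907 + 5385 = 478)
H = -6224 (H = -17*338 - 1*478 = -5746 - 478 = -6224)
H + h = -6224 + 7033/2 = -5415/2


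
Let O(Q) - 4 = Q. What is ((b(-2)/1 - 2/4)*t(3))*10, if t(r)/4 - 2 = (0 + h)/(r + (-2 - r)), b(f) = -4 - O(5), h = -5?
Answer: -2430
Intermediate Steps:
O(Q) = 4 + Q
b(f) = -13 (b(f) = -4 - (4 + 5) = -4 - 1*9 = -4 - 9 = -13)
t(r) = 18 (t(r) = 8 + 4*((0 - 5)/(r + (-2 - r))) = 8 + 4*(-5/(-2)) = 8 + 4*(-5*(-1/2)) = 8 + 4*(5/2) = 8 + 10 = 18)
((b(-2)/1 - 2/4)*t(3))*10 = ((-13/1 - 2/4)*18)*10 = ((-13*1 - 2*1/4)*18)*10 = ((-13 - 1/2)*18)*10 = -27/2*18*10 = -243*10 = -2430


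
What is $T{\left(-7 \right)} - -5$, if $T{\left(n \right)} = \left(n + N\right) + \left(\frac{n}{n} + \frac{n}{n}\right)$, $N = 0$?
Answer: $0$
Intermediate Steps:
$T{\left(n \right)} = 2 + n$ ($T{\left(n \right)} = \left(n + 0\right) + \left(\frac{n}{n} + \frac{n}{n}\right) = n + \left(1 + 1\right) = n + 2 = 2 + n$)
$T{\left(-7 \right)} - -5 = \left(2 - 7\right) - -5 = -5 + 5 = 0$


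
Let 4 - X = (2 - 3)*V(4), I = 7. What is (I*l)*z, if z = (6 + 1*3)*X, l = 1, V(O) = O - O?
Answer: 252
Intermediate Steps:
V(O) = 0
X = 4 (X = 4 - (2 - 3)*0 = 4 - (-1)*0 = 4 - 1*0 = 4 + 0 = 4)
z = 36 (z = (6 + 1*3)*4 = (6 + 3)*4 = 9*4 = 36)
(I*l)*z = (7*1)*36 = 7*36 = 252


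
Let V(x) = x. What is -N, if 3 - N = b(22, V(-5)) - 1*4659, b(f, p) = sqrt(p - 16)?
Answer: -4662 + I*sqrt(21) ≈ -4662.0 + 4.5826*I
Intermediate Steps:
b(f, p) = sqrt(-16 + p)
N = 4662 - I*sqrt(21) (N = 3 - (sqrt(-16 - 5) - 1*4659) = 3 - (sqrt(-21) - 4659) = 3 - (I*sqrt(21) - 4659) = 3 - (-4659 + I*sqrt(21)) = 3 + (4659 - I*sqrt(21)) = 4662 - I*sqrt(21) ≈ 4662.0 - 4.5826*I)
-N = -(4662 - I*sqrt(21)) = -4662 + I*sqrt(21)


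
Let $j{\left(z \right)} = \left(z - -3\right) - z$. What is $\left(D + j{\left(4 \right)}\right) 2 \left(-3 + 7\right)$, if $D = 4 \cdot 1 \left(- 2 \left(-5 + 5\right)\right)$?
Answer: $24$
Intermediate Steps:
$j{\left(z \right)} = 3$ ($j{\left(z \right)} = \left(z + 3\right) - z = \left(3 + z\right) - z = 3$)
$D = 0$ ($D = 4 \left(\left(-2\right) 0\right) = 4 \cdot 0 = 0$)
$\left(D + j{\left(4 \right)}\right) 2 \left(-3 + 7\right) = \left(0 + 3\right) 2 \left(-3 + 7\right) = 3 \cdot 2 \cdot 4 = 3 \cdot 8 = 24$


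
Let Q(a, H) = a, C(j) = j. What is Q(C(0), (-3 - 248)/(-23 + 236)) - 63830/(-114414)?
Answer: 31915/57207 ≈ 0.55789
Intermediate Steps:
Q(C(0), (-3 - 248)/(-23 + 236)) - 63830/(-114414) = 0 - 63830/(-114414) = 0 - 63830*(-1/114414) = 0 + 31915/57207 = 31915/57207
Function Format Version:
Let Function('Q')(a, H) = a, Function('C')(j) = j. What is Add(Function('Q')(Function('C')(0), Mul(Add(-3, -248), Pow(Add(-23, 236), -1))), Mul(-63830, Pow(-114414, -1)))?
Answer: Rational(31915, 57207) ≈ 0.55789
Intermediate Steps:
Add(Function('Q')(Function('C')(0), Mul(Add(-3, -248), Pow(Add(-23, 236), -1))), Mul(-63830, Pow(-114414, -1))) = Add(0, Mul(-63830, Pow(-114414, -1))) = Add(0, Mul(-63830, Rational(-1, 114414))) = Add(0, Rational(31915, 57207)) = Rational(31915, 57207)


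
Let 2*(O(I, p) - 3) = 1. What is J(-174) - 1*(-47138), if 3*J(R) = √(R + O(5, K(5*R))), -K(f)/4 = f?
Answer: 47138 + I*√682/6 ≈ 47138.0 + 4.3525*I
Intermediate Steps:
K(f) = -4*f
O(I, p) = 7/2 (O(I, p) = 3 + (½)*1 = 3 + ½ = 7/2)
J(R) = √(7/2 + R)/3 (J(R) = √(R + 7/2)/3 = √(7/2 + R)/3)
J(-174) - 1*(-47138) = √(14 + 4*(-174))/6 - 1*(-47138) = √(14 - 696)/6 + 47138 = √(-682)/6 + 47138 = (I*√682)/6 + 47138 = I*√682/6 + 47138 = 47138 + I*√682/6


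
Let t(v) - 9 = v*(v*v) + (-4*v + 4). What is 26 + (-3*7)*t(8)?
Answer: -10327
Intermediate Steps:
t(v) = 13 + v**3 - 4*v (t(v) = 9 + (v*(v*v) + (-4*v + 4)) = 9 + (v*v**2 + (4 - 4*v)) = 9 + (v**3 + (4 - 4*v)) = 9 + (4 + v**3 - 4*v) = 13 + v**3 - 4*v)
26 + (-3*7)*t(8) = 26 + (-3*7)*(13 + 8**3 - 4*8) = 26 - 21*(13 + 512 - 32) = 26 - 21*493 = 26 - 10353 = -10327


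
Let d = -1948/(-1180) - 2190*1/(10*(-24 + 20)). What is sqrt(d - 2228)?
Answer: I*sqrt(755933665)/590 ≈ 46.6*I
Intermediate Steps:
d = 66553/1180 (d = -1948*(-1/1180) - 2190/((-4*10)) = 487/295 - 2190/(-40) = 487/295 - 2190*(-1/40) = 487/295 + 219/4 = 66553/1180 ≈ 56.401)
sqrt(d - 2228) = sqrt(66553/1180 - 2228) = sqrt(-2562487/1180) = I*sqrt(755933665)/590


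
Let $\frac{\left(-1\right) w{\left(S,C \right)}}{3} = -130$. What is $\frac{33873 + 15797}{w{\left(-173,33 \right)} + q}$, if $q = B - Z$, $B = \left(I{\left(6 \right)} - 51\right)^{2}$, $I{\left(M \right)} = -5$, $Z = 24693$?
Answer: $- \frac{49670}{21167} \approx -2.3466$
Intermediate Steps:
$w{\left(S,C \right)} = 390$ ($w{\left(S,C \right)} = \left(-3\right) \left(-130\right) = 390$)
$B = 3136$ ($B = \left(-5 - 51\right)^{2} = \left(-56\right)^{2} = 3136$)
$q = -21557$ ($q = 3136 - 24693 = -21557$)
$\frac{33873 + 15797}{w{\left(-173,33 \right)} + q} = \frac{33873 + 15797}{390 - 21557} = \frac{49670}{-21167} = 49670 \left(- \frac{1}{21167}\right) = - \frac{49670}{21167}$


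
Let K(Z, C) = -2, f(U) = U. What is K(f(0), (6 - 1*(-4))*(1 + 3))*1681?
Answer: -3362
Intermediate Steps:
K(f(0), (6 - 1*(-4))*(1 + 3))*1681 = -2*1681 = -3362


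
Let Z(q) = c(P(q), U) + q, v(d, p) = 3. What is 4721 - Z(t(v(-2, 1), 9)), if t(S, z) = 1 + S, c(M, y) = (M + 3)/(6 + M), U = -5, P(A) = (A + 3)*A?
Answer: 160347/34 ≈ 4716.1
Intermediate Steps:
P(A) = A*(3 + A) (P(A) = (3 + A)*A = A*(3 + A))
c(M, y) = (3 + M)/(6 + M)
Z(q) = q + (3 + q*(3 + q))/(6 + q*(3 + q)) (Z(q) = (3 + q*(3 + q))/(6 + q*(3 + q)) + q = q + (3 + q*(3 + q))/(6 + q*(3 + q)))
4721 - Z(t(v(-2, 1), 9)) = 4721 - (3 + (1 + 3)*(3 + (1 + 3)) + (1 + 3)*(6 + (1 + 3)*(3 + (1 + 3))))/(6 + (1 + 3)*(3 + (1 + 3))) = 4721 - (3 + 4*(3 + 4) + 4*(6 + 4*(3 + 4)))/(6 + 4*(3 + 4)) = 4721 - (3 + 4*7 + 4*(6 + 4*7))/(6 + 4*7) = 4721 - (3 + 28 + 4*(6 + 28))/(6 + 28) = 4721 - (3 + 28 + 4*34)/34 = 4721 - (3 + 28 + 136)/34 = 4721 - 167/34 = 160347/34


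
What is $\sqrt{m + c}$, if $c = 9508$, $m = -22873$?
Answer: $9 i \sqrt{165} \approx 115.61 i$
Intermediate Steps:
$\sqrt{m + c} = \sqrt{-22873 + 9508} = \sqrt{-13365} = 9 i \sqrt{165}$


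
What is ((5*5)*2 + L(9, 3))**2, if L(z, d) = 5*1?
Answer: 3025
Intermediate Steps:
L(z, d) = 5
((5*5)*2 + L(9, 3))**2 = ((5*5)*2 + 5)**2 = (25*2 + 5)**2 = (50 + 5)**2 = 55**2 = 3025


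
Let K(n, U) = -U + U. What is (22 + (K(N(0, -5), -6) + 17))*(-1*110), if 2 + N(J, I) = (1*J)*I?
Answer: -4290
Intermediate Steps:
N(J, I) = -2 + I*J (N(J, I) = -2 + (1*J)*I = -2 + J*I = -2 + I*J)
K(n, U) = 0
(22 + (K(N(0, -5), -6) + 17))*(-1*110) = (22 + (0 + 17))*(-1*110) = (22 + 17)*(-110) = 39*(-110) = -4290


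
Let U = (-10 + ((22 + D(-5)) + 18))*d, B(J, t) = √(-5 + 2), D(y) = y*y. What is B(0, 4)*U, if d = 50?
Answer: 2750*I*√3 ≈ 4763.1*I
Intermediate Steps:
D(y) = y²
B(J, t) = I*√3 (B(J, t) = √(-3) = I*√3)
U = 2750 (U = (-10 + ((22 + (-5)²) + 18))*50 = (-10 + ((22 + 25) + 18))*50 = (-10 + (47 + 18))*50 = (-10 + 65)*50 = 55*50 = 2750)
B(0, 4)*U = (I*√3)*2750 = 2750*I*√3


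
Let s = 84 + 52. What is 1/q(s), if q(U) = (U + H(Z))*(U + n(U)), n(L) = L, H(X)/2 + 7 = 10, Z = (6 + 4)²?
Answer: 1/38624 ≈ 2.5891e-5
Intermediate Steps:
Z = 100 (Z = 10² = 100)
H(X) = 6 (H(X) = -14 + 2*10 = -14 + 20 = 6)
s = 136
q(U) = 2*U*(6 + U) (q(U) = (U + 6)*(U + U) = (6 + U)*(2*U) = 2*U*(6 + U))
1/q(s) = 1/(2*136*(6 + 136)) = 1/(2*136*142) = 1/38624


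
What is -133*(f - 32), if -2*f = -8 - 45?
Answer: 1463/2 ≈ 731.50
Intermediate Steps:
f = 53/2 (f = -(-8 - 45)/2 = -1/2*(-53) = 53/2 ≈ 26.500)
-133*(f - 32) = -133*(53/2 - 32) = -133*(-11/2) = 1463/2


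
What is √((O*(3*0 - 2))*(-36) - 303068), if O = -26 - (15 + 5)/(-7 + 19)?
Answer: 2*I*√76265 ≈ 552.32*I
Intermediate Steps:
O = -83/3 (O = -26 - 20/12 = -26 - 1*5/3 = -26 - 5/3 = -83/3 ≈ -27.667)
√((O*(3*0 - 2))*(-36) - 303068) = √(-83*(3*0 - 2)/3*(-36) - 303068) = √(-83*(0 - 2)/3*(-36) - 303068) = √(-83/3*(-2)*(-36) - 303068) = √((166/3)*(-36) - 303068) = √(-1992 - 303068) = √(-305060) = 2*I*√76265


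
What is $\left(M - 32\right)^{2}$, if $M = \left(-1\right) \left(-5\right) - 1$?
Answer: $784$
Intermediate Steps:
$M = 4$ ($M = 5 - 1 = 4$)
$\left(M - 32\right)^{2} = \left(4 - 32\right)^{2} = \left(-28\right)^{2} = 784$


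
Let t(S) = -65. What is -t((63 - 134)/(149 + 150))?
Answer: 65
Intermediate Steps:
-t((63 - 134)/(149 + 150)) = -1*(-65) = 65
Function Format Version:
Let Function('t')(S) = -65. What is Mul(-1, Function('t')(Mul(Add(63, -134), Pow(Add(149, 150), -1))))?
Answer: 65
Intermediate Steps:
Mul(-1, Function('t')(Mul(Add(63, -134), Pow(Add(149, 150), -1)))) = Mul(-1, -65) = 65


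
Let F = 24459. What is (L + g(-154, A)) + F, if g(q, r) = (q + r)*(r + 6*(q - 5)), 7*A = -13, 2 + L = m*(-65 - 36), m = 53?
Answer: 8235977/49 ≈ 1.6808e+5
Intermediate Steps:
L = -5355 (L = -2 + 53*(-65 - 36) = -2 + 53*(-101) = -2 - 5353 = -5355)
A = -13/7 (A = (1/7)*(-13) = -13/7 ≈ -1.8571)
g(q, r) = (q + r)*(-30 + r + 6*q) (g(q, r) = (q + r)*(r + 6*(-5 + q)) = (q + r)*(r + (-30 + 6*q)) = (q + r)*(-30 + r + 6*q))
(L + g(-154, A)) + F = (-5355 + ((-13/7)**2 - 30*(-154) - 30*(-13/7) + 6*(-154)**2 + 7*(-154)*(-13/7))) + 24459 = (-5355 + (169/49 + 4620 + 390/7 + 6*23716 + 2002)) + 24459 = (-5355 + (169/49 + 4620 + 390/7 + 142296 + 2002)) + 24459 = (-5355 + 7299881/49) + 24459 = 7037486/49 + 24459 = 8235977/49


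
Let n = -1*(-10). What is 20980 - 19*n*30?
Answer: 15280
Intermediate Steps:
n = 10
20980 - 19*n*30 = 20980 - 19*10*30 = 20980 - 190*30 = 20980 - 1*5700 = 20980 - 5700 = 15280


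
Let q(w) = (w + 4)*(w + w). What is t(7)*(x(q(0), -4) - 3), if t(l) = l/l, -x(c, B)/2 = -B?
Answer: -11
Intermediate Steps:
q(w) = 2*w*(4 + w) (q(w) = (4 + w)*(2*w) = 2*w*(4 + w))
x(c, B) = 2*B (x(c, B) = -(-2)*B = 2*B)
t(l) = 1
t(7)*(x(q(0), -4) - 3) = 1*(2*(-4) - 3) = 1*(-8 - 3) = 1*(-11) = -11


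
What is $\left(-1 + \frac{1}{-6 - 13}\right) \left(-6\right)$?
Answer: $\frac{120}{19} \approx 6.3158$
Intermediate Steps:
$\left(-1 + \frac{1}{-6 - 13}\right) \left(-6\right) = \left(-1 + \frac{1}{-19}\right) \left(-6\right) = \left(-1 - \frac{1}{19}\right) \left(-6\right) = \left(- \frac{20}{19}\right) \left(-6\right) = \frac{120}{19}$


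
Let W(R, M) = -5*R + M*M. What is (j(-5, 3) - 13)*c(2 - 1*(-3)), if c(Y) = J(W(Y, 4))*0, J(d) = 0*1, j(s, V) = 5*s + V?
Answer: 0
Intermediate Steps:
W(R, M) = M² - 5*R (W(R, M) = -5*R + M² = M² - 5*R)
j(s, V) = V + 5*s
J(d) = 0
c(Y) = 0 (c(Y) = 0*0 = 0)
(j(-5, 3) - 13)*c(2 - 1*(-3)) = ((3 + 5*(-5)) - 13)*0 = ((3 - 25) - 13)*0 = (-22 - 13)*0 = -35*0 = 0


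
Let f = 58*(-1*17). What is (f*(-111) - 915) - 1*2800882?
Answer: -2692351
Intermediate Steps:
f = -986 (f = 58*(-17) = -986)
(f*(-111) - 915) - 1*2800882 = (-986*(-111) - 915) - 1*2800882 = (109446 - 915) - 2800882 = 108531 - 2800882 = -2692351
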